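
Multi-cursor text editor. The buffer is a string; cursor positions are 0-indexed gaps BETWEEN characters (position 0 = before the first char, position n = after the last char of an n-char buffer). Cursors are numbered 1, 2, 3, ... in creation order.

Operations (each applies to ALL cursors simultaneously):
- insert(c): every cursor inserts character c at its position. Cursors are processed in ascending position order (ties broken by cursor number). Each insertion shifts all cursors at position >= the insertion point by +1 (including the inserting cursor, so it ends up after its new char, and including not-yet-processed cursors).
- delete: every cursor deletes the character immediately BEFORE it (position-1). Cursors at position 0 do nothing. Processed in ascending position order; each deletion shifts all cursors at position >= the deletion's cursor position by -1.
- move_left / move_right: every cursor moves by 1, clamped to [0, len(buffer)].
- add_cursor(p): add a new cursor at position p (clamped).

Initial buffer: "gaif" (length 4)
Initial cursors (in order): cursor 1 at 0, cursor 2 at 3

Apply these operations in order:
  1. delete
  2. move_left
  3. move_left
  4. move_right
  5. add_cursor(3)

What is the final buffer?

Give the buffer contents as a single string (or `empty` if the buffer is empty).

Answer: gaf

Derivation:
After op 1 (delete): buffer="gaf" (len 3), cursors c1@0 c2@2, authorship ...
After op 2 (move_left): buffer="gaf" (len 3), cursors c1@0 c2@1, authorship ...
After op 3 (move_left): buffer="gaf" (len 3), cursors c1@0 c2@0, authorship ...
After op 4 (move_right): buffer="gaf" (len 3), cursors c1@1 c2@1, authorship ...
After op 5 (add_cursor(3)): buffer="gaf" (len 3), cursors c1@1 c2@1 c3@3, authorship ...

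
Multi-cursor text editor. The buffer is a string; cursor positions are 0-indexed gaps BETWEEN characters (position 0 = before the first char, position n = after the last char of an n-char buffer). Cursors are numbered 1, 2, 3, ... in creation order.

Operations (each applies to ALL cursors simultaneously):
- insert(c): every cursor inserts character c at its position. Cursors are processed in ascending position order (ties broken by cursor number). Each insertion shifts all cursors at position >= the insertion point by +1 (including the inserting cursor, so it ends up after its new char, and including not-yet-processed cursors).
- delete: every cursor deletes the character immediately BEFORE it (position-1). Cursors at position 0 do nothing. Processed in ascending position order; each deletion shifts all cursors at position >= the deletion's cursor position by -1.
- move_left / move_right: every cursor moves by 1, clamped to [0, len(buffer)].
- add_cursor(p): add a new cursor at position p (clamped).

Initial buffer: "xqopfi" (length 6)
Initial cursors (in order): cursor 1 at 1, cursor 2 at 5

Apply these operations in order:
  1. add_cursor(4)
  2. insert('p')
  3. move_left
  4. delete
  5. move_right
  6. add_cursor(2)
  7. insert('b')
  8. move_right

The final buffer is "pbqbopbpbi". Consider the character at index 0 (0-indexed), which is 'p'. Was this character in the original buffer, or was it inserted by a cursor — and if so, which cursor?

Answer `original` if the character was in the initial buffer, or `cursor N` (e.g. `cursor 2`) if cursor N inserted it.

Answer: cursor 1

Derivation:
After op 1 (add_cursor(4)): buffer="xqopfi" (len 6), cursors c1@1 c3@4 c2@5, authorship ......
After op 2 (insert('p')): buffer="xpqoppfpi" (len 9), cursors c1@2 c3@6 c2@8, authorship .1...3.2.
After op 3 (move_left): buffer="xpqoppfpi" (len 9), cursors c1@1 c3@5 c2@7, authorship .1...3.2.
After op 4 (delete): buffer="pqoppi" (len 6), cursors c1@0 c3@3 c2@4, authorship 1..32.
After op 5 (move_right): buffer="pqoppi" (len 6), cursors c1@1 c3@4 c2@5, authorship 1..32.
After op 6 (add_cursor(2)): buffer="pqoppi" (len 6), cursors c1@1 c4@2 c3@4 c2@5, authorship 1..32.
After op 7 (insert('b')): buffer="pbqbopbpbi" (len 10), cursors c1@2 c4@4 c3@7 c2@9, authorship 11.4.3322.
After op 8 (move_right): buffer="pbqbopbpbi" (len 10), cursors c1@3 c4@5 c3@8 c2@10, authorship 11.4.3322.
Authorship (.=original, N=cursor N): 1 1 . 4 . 3 3 2 2 .
Index 0: author = 1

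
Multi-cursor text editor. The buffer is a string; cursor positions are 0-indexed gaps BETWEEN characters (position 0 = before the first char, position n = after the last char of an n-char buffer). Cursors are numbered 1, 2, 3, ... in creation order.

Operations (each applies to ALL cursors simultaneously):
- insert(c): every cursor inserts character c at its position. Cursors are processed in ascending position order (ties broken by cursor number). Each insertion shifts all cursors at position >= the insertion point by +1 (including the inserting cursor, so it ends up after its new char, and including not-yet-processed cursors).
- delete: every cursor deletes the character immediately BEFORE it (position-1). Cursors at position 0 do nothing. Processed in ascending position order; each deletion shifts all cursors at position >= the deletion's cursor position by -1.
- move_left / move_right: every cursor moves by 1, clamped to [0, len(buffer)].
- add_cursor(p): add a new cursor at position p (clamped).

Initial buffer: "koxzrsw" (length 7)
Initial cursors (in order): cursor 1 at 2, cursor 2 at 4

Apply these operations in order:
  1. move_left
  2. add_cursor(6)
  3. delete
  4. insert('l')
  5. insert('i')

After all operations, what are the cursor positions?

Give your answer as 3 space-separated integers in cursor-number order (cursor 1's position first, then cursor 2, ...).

Answer: 2 5 9

Derivation:
After op 1 (move_left): buffer="koxzrsw" (len 7), cursors c1@1 c2@3, authorship .......
After op 2 (add_cursor(6)): buffer="koxzrsw" (len 7), cursors c1@1 c2@3 c3@6, authorship .......
After op 3 (delete): buffer="ozrw" (len 4), cursors c1@0 c2@1 c3@3, authorship ....
After op 4 (insert('l')): buffer="lolzrlw" (len 7), cursors c1@1 c2@3 c3@6, authorship 1.2..3.
After op 5 (insert('i')): buffer="liolizrliw" (len 10), cursors c1@2 c2@5 c3@9, authorship 11.22..33.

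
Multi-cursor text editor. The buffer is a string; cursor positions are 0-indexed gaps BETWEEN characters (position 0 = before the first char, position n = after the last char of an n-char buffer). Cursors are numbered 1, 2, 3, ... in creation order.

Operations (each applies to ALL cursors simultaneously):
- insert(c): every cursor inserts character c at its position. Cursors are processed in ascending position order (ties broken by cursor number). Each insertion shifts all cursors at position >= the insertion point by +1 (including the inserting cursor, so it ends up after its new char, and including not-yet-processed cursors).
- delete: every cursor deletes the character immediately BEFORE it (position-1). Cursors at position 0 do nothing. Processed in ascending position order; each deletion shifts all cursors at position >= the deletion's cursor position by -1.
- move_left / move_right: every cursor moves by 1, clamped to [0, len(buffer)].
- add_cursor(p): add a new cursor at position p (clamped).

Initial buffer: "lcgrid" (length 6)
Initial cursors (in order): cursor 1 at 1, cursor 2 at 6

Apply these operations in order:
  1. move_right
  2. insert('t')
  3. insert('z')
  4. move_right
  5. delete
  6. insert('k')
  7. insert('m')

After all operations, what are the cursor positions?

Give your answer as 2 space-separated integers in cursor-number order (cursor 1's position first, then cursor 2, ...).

Answer: 6 12

Derivation:
After op 1 (move_right): buffer="lcgrid" (len 6), cursors c1@2 c2@6, authorship ......
After op 2 (insert('t')): buffer="lctgridt" (len 8), cursors c1@3 c2@8, authorship ..1....2
After op 3 (insert('z')): buffer="lctzgridtz" (len 10), cursors c1@4 c2@10, authorship ..11....22
After op 4 (move_right): buffer="lctzgridtz" (len 10), cursors c1@5 c2@10, authorship ..11....22
After op 5 (delete): buffer="lctzridt" (len 8), cursors c1@4 c2@8, authorship ..11...2
After op 6 (insert('k')): buffer="lctzkridtk" (len 10), cursors c1@5 c2@10, authorship ..111...22
After op 7 (insert('m')): buffer="lctzkmridtkm" (len 12), cursors c1@6 c2@12, authorship ..1111...222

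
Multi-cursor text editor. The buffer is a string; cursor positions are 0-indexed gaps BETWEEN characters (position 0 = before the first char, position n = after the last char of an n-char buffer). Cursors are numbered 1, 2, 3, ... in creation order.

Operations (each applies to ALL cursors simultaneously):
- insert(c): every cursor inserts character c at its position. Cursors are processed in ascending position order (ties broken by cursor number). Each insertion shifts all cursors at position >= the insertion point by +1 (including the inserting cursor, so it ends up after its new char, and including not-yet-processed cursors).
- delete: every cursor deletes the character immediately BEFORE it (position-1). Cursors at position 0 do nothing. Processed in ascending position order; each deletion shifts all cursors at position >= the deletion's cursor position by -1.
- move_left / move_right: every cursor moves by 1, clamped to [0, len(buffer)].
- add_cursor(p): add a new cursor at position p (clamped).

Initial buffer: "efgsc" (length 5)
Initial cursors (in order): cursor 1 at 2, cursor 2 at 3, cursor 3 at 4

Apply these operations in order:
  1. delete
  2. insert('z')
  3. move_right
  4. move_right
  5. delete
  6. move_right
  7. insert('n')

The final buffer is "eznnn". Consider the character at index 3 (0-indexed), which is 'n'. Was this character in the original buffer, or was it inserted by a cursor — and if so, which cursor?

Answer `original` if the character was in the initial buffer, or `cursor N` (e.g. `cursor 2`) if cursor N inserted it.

After op 1 (delete): buffer="ec" (len 2), cursors c1@1 c2@1 c3@1, authorship ..
After op 2 (insert('z')): buffer="ezzzc" (len 5), cursors c1@4 c2@4 c3@4, authorship .123.
After op 3 (move_right): buffer="ezzzc" (len 5), cursors c1@5 c2@5 c3@5, authorship .123.
After op 4 (move_right): buffer="ezzzc" (len 5), cursors c1@5 c2@5 c3@5, authorship .123.
After op 5 (delete): buffer="ez" (len 2), cursors c1@2 c2@2 c3@2, authorship .1
After op 6 (move_right): buffer="ez" (len 2), cursors c1@2 c2@2 c3@2, authorship .1
After op 7 (insert('n')): buffer="eznnn" (len 5), cursors c1@5 c2@5 c3@5, authorship .1123
Authorship (.=original, N=cursor N): . 1 1 2 3
Index 3: author = 2

Answer: cursor 2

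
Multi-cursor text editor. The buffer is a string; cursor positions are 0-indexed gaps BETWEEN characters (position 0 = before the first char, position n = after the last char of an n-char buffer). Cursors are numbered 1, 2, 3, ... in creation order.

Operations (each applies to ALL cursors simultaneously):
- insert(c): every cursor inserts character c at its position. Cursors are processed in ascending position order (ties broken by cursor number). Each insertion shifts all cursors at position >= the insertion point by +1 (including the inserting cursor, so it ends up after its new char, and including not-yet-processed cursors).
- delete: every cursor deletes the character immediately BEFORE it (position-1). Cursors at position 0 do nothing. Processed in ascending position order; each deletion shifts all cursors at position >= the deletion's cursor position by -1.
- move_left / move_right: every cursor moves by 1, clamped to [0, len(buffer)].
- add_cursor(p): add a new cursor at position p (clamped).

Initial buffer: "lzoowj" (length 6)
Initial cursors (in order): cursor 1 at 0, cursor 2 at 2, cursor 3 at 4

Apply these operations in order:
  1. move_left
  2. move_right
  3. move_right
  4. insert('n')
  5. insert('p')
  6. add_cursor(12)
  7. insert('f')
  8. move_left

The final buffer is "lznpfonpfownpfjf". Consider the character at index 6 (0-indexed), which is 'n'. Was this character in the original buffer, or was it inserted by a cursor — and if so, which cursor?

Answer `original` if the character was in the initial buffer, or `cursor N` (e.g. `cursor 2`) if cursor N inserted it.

After op 1 (move_left): buffer="lzoowj" (len 6), cursors c1@0 c2@1 c3@3, authorship ......
After op 2 (move_right): buffer="lzoowj" (len 6), cursors c1@1 c2@2 c3@4, authorship ......
After op 3 (move_right): buffer="lzoowj" (len 6), cursors c1@2 c2@3 c3@5, authorship ......
After op 4 (insert('n')): buffer="lznonownj" (len 9), cursors c1@3 c2@5 c3@8, authorship ..1.2..3.
After op 5 (insert('p')): buffer="lznponpownpj" (len 12), cursors c1@4 c2@7 c3@11, authorship ..11.22..33.
After op 6 (add_cursor(12)): buffer="lznponpownpj" (len 12), cursors c1@4 c2@7 c3@11 c4@12, authorship ..11.22..33.
After op 7 (insert('f')): buffer="lznpfonpfownpfjf" (len 16), cursors c1@5 c2@9 c3@14 c4@16, authorship ..111.222..333.4
After op 8 (move_left): buffer="lznpfonpfownpfjf" (len 16), cursors c1@4 c2@8 c3@13 c4@15, authorship ..111.222..333.4
Authorship (.=original, N=cursor N): . . 1 1 1 . 2 2 2 . . 3 3 3 . 4
Index 6: author = 2

Answer: cursor 2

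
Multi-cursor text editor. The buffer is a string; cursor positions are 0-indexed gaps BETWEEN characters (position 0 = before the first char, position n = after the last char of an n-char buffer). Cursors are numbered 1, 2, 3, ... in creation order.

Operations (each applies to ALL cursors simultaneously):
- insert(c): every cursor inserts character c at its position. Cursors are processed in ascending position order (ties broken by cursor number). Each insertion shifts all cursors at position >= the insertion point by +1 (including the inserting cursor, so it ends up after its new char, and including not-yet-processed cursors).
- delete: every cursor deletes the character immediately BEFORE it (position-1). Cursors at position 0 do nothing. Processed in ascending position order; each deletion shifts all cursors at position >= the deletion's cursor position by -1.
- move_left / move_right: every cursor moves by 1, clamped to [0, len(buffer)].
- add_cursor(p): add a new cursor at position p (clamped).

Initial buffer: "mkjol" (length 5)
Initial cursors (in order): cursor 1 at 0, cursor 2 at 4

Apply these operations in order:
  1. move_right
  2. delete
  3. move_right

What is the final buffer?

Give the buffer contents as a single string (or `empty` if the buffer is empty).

After op 1 (move_right): buffer="mkjol" (len 5), cursors c1@1 c2@5, authorship .....
After op 2 (delete): buffer="kjo" (len 3), cursors c1@0 c2@3, authorship ...
After op 3 (move_right): buffer="kjo" (len 3), cursors c1@1 c2@3, authorship ...

Answer: kjo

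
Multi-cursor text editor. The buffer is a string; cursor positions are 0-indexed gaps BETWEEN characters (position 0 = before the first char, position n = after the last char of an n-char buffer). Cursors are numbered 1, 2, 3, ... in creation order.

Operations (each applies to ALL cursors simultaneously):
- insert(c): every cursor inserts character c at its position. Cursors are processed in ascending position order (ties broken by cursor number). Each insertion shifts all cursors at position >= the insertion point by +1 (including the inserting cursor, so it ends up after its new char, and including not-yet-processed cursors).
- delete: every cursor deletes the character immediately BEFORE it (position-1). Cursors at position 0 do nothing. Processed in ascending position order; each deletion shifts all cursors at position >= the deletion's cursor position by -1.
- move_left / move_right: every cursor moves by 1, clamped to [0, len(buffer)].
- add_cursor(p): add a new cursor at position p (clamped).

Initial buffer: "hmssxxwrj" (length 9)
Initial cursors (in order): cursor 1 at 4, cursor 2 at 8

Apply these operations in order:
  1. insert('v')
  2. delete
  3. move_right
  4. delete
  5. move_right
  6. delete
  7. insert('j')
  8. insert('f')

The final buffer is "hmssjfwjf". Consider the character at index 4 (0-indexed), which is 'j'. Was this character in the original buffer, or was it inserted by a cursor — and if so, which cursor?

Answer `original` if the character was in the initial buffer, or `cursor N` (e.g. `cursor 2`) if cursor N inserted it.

After op 1 (insert('v')): buffer="hmssvxxwrvj" (len 11), cursors c1@5 c2@10, authorship ....1....2.
After op 2 (delete): buffer="hmssxxwrj" (len 9), cursors c1@4 c2@8, authorship .........
After op 3 (move_right): buffer="hmssxxwrj" (len 9), cursors c1@5 c2@9, authorship .........
After op 4 (delete): buffer="hmssxwr" (len 7), cursors c1@4 c2@7, authorship .......
After op 5 (move_right): buffer="hmssxwr" (len 7), cursors c1@5 c2@7, authorship .......
After op 6 (delete): buffer="hmssw" (len 5), cursors c1@4 c2@5, authorship .....
After op 7 (insert('j')): buffer="hmssjwj" (len 7), cursors c1@5 c2@7, authorship ....1.2
After op 8 (insert('f')): buffer="hmssjfwjf" (len 9), cursors c1@6 c2@9, authorship ....11.22
Authorship (.=original, N=cursor N): . . . . 1 1 . 2 2
Index 4: author = 1

Answer: cursor 1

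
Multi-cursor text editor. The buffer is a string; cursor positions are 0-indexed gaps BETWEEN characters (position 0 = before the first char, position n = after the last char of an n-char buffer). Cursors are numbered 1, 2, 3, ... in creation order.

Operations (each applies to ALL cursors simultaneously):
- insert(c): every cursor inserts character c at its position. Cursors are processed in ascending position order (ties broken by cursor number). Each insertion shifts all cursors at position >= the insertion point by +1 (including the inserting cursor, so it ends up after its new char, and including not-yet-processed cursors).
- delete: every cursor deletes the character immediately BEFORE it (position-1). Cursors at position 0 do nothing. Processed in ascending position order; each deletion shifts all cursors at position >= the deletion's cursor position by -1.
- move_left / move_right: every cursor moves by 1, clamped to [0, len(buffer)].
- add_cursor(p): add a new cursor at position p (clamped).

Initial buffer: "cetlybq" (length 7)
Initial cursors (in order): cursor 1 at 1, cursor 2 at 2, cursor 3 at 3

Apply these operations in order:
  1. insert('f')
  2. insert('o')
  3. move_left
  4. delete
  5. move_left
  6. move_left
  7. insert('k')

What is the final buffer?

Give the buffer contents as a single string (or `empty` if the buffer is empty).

After op 1 (insert('f')): buffer="cfeftflybq" (len 10), cursors c1@2 c2@4 c3@6, authorship .1.2.3....
After op 2 (insert('o')): buffer="cfoefotfolybq" (len 13), cursors c1@3 c2@6 c3@9, authorship .11.22.33....
After op 3 (move_left): buffer="cfoefotfolybq" (len 13), cursors c1@2 c2@5 c3@8, authorship .11.22.33....
After op 4 (delete): buffer="coeotolybq" (len 10), cursors c1@1 c2@3 c3@5, authorship .1.2.3....
After op 5 (move_left): buffer="coeotolybq" (len 10), cursors c1@0 c2@2 c3@4, authorship .1.2.3....
After op 6 (move_left): buffer="coeotolybq" (len 10), cursors c1@0 c2@1 c3@3, authorship .1.2.3....
After op 7 (insert('k')): buffer="kckoekotolybq" (len 13), cursors c1@1 c2@3 c3@6, authorship 1.21.32.3....

Answer: kckoekotolybq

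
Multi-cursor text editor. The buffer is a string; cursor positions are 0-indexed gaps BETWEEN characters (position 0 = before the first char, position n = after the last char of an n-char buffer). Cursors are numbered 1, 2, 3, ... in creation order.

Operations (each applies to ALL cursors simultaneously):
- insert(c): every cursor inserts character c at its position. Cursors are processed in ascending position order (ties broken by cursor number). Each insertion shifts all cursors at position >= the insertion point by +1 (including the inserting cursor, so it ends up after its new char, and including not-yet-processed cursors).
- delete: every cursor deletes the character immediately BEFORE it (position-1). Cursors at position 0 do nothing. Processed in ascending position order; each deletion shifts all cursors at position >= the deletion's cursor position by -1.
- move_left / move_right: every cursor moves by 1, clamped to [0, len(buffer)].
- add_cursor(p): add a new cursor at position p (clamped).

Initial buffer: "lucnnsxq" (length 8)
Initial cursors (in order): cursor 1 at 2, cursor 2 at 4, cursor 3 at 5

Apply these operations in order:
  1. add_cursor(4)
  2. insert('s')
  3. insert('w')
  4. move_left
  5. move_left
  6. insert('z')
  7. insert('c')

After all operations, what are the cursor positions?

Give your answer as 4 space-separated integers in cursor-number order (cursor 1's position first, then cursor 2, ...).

After op 1 (add_cursor(4)): buffer="lucnnsxq" (len 8), cursors c1@2 c2@4 c4@4 c3@5, authorship ........
After op 2 (insert('s')): buffer="luscnssnssxq" (len 12), cursors c1@3 c2@7 c4@7 c3@9, authorship ..1..24.3...
After op 3 (insert('w')): buffer="luswcnsswwnswsxq" (len 16), cursors c1@4 c2@10 c4@10 c3@13, authorship ..11..2424.33...
After op 4 (move_left): buffer="luswcnsswwnswsxq" (len 16), cursors c1@3 c2@9 c4@9 c3@12, authorship ..11..2424.33...
After op 5 (move_left): buffer="luswcnsswwnswsxq" (len 16), cursors c1@2 c2@8 c4@8 c3@11, authorship ..11..2424.33...
After op 6 (insert('z')): buffer="luzswcnsszzwwnzswsxq" (len 20), cursors c1@3 c2@11 c4@11 c3@15, authorship ..111..242424.333...
After op 7 (insert('c')): buffer="luzcswcnsszzccwwnzcswsxq" (len 24), cursors c1@4 c2@14 c4@14 c3@19, authorship ..1111..24242424.3333...

Answer: 4 14 19 14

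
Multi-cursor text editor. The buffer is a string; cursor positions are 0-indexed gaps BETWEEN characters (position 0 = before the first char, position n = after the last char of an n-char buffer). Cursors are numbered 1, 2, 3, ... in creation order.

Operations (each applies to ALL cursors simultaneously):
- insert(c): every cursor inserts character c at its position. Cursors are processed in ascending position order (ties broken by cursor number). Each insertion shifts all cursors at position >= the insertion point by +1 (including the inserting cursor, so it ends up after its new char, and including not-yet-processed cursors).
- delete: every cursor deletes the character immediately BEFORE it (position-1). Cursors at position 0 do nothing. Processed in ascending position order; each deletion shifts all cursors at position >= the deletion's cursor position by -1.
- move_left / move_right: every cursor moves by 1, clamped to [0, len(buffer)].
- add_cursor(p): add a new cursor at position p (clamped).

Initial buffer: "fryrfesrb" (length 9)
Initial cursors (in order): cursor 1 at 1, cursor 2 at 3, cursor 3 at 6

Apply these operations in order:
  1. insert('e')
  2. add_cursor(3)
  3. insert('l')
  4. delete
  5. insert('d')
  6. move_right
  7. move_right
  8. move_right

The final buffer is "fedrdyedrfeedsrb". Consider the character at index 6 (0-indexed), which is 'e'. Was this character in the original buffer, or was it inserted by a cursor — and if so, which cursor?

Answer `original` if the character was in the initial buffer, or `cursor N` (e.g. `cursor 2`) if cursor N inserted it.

After op 1 (insert('e')): buffer="feryerfeesrb" (len 12), cursors c1@2 c2@5 c3@9, authorship .1..2...3...
After op 2 (add_cursor(3)): buffer="feryerfeesrb" (len 12), cursors c1@2 c4@3 c2@5 c3@9, authorship .1..2...3...
After op 3 (insert('l')): buffer="felrlyelrfeelsrb" (len 16), cursors c1@3 c4@5 c2@8 c3@13, authorship .11.4.22...33...
After op 4 (delete): buffer="feryerfeesrb" (len 12), cursors c1@2 c4@3 c2@5 c3@9, authorship .1..2...3...
After op 5 (insert('d')): buffer="fedrdyedrfeedsrb" (len 16), cursors c1@3 c4@5 c2@8 c3@13, authorship .11.4.22...33...
After op 6 (move_right): buffer="fedrdyedrfeedsrb" (len 16), cursors c1@4 c4@6 c2@9 c3@14, authorship .11.4.22...33...
After op 7 (move_right): buffer="fedrdyedrfeedsrb" (len 16), cursors c1@5 c4@7 c2@10 c3@15, authorship .11.4.22...33...
After op 8 (move_right): buffer="fedrdyedrfeedsrb" (len 16), cursors c1@6 c4@8 c2@11 c3@16, authorship .11.4.22...33...
Authorship (.=original, N=cursor N): . 1 1 . 4 . 2 2 . . . 3 3 . . .
Index 6: author = 2

Answer: cursor 2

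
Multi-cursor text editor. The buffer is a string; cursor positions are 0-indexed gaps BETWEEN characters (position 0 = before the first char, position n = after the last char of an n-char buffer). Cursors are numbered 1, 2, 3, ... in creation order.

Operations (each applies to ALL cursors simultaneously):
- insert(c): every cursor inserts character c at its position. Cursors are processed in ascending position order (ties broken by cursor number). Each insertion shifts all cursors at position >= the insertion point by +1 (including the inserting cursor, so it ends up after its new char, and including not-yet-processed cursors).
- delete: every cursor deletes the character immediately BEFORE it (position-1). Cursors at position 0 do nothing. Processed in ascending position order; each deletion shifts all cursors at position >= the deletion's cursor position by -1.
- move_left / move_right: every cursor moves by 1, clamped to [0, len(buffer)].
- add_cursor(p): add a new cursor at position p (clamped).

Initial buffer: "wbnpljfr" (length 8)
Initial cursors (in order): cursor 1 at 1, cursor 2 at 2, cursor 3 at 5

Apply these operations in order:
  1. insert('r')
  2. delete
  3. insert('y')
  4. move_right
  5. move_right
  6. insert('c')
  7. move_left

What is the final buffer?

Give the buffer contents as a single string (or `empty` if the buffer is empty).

Answer: wybycnpclyjfcr

Derivation:
After op 1 (insert('r')): buffer="wrbrnplrjfr" (len 11), cursors c1@2 c2@4 c3@8, authorship .1.2...3...
After op 2 (delete): buffer="wbnpljfr" (len 8), cursors c1@1 c2@2 c3@5, authorship ........
After op 3 (insert('y')): buffer="wybynplyjfr" (len 11), cursors c1@2 c2@4 c3@8, authorship .1.2...3...
After op 4 (move_right): buffer="wybynplyjfr" (len 11), cursors c1@3 c2@5 c3@9, authorship .1.2...3...
After op 5 (move_right): buffer="wybynplyjfr" (len 11), cursors c1@4 c2@6 c3@10, authorship .1.2...3...
After op 6 (insert('c')): buffer="wybycnpclyjfcr" (len 14), cursors c1@5 c2@8 c3@13, authorship .1.21..2.3..3.
After op 7 (move_left): buffer="wybycnpclyjfcr" (len 14), cursors c1@4 c2@7 c3@12, authorship .1.21..2.3..3.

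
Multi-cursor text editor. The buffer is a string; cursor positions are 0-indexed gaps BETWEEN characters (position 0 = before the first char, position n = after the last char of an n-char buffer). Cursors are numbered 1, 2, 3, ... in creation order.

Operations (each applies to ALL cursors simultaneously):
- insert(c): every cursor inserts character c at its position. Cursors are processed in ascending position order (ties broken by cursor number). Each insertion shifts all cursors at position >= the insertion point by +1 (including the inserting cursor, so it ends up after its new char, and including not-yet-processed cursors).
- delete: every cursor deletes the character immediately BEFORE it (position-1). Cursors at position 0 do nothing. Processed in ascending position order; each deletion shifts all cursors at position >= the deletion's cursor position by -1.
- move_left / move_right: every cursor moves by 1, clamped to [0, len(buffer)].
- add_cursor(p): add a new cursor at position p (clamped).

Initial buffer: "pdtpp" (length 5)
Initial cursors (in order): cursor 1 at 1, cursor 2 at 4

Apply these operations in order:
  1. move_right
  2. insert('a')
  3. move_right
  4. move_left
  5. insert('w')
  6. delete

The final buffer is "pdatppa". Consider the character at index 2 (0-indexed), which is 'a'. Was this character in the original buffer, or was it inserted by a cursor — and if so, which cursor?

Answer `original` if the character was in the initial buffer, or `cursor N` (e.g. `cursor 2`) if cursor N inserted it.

Answer: cursor 1

Derivation:
After op 1 (move_right): buffer="pdtpp" (len 5), cursors c1@2 c2@5, authorship .....
After op 2 (insert('a')): buffer="pdatppa" (len 7), cursors c1@3 c2@7, authorship ..1...2
After op 3 (move_right): buffer="pdatppa" (len 7), cursors c1@4 c2@7, authorship ..1...2
After op 4 (move_left): buffer="pdatppa" (len 7), cursors c1@3 c2@6, authorship ..1...2
After op 5 (insert('w')): buffer="pdawtppwa" (len 9), cursors c1@4 c2@8, authorship ..11...22
After op 6 (delete): buffer="pdatppa" (len 7), cursors c1@3 c2@6, authorship ..1...2
Authorship (.=original, N=cursor N): . . 1 . . . 2
Index 2: author = 1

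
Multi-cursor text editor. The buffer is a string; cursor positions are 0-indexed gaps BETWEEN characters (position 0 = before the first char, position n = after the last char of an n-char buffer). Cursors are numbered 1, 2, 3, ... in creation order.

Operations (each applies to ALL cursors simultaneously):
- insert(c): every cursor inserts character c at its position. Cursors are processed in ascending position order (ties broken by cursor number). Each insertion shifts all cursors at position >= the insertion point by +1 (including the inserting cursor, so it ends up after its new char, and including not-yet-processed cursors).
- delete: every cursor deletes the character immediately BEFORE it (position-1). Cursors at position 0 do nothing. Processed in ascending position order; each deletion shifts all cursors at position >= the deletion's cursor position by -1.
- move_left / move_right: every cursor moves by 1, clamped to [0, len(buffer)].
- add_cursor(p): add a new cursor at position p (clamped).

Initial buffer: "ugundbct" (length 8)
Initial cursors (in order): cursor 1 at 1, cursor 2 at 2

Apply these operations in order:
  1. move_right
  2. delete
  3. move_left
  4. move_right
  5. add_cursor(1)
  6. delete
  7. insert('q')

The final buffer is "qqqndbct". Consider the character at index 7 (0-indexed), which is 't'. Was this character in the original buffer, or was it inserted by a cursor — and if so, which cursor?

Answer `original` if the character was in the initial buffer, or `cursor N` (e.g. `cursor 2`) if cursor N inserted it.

Answer: original

Derivation:
After op 1 (move_right): buffer="ugundbct" (len 8), cursors c1@2 c2@3, authorship ........
After op 2 (delete): buffer="undbct" (len 6), cursors c1@1 c2@1, authorship ......
After op 3 (move_left): buffer="undbct" (len 6), cursors c1@0 c2@0, authorship ......
After op 4 (move_right): buffer="undbct" (len 6), cursors c1@1 c2@1, authorship ......
After op 5 (add_cursor(1)): buffer="undbct" (len 6), cursors c1@1 c2@1 c3@1, authorship ......
After op 6 (delete): buffer="ndbct" (len 5), cursors c1@0 c2@0 c3@0, authorship .....
After op 7 (insert('q')): buffer="qqqndbct" (len 8), cursors c1@3 c2@3 c3@3, authorship 123.....
Authorship (.=original, N=cursor N): 1 2 3 . . . . .
Index 7: author = original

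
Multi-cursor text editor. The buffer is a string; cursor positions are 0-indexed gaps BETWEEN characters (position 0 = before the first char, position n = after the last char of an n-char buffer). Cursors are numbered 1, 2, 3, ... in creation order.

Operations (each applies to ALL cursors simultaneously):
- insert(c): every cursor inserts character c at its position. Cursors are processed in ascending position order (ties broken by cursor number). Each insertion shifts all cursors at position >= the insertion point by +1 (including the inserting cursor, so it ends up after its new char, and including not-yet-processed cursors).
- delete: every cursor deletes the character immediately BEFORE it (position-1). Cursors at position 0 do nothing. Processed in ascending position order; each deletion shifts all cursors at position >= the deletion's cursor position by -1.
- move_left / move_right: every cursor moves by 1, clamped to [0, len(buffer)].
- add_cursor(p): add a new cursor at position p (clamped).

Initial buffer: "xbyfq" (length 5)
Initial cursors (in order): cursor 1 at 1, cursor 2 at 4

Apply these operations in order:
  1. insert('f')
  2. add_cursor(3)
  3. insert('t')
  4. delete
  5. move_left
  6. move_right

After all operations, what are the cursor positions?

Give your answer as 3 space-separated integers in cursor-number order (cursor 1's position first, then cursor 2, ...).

Answer: 2 6 3

Derivation:
After op 1 (insert('f')): buffer="xfbyffq" (len 7), cursors c1@2 c2@6, authorship .1...2.
After op 2 (add_cursor(3)): buffer="xfbyffq" (len 7), cursors c1@2 c3@3 c2@6, authorship .1...2.
After op 3 (insert('t')): buffer="xftbtyfftq" (len 10), cursors c1@3 c3@5 c2@9, authorship .11.3..22.
After op 4 (delete): buffer="xfbyffq" (len 7), cursors c1@2 c3@3 c2@6, authorship .1...2.
After op 5 (move_left): buffer="xfbyffq" (len 7), cursors c1@1 c3@2 c2@5, authorship .1...2.
After op 6 (move_right): buffer="xfbyffq" (len 7), cursors c1@2 c3@3 c2@6, authorship .1...2.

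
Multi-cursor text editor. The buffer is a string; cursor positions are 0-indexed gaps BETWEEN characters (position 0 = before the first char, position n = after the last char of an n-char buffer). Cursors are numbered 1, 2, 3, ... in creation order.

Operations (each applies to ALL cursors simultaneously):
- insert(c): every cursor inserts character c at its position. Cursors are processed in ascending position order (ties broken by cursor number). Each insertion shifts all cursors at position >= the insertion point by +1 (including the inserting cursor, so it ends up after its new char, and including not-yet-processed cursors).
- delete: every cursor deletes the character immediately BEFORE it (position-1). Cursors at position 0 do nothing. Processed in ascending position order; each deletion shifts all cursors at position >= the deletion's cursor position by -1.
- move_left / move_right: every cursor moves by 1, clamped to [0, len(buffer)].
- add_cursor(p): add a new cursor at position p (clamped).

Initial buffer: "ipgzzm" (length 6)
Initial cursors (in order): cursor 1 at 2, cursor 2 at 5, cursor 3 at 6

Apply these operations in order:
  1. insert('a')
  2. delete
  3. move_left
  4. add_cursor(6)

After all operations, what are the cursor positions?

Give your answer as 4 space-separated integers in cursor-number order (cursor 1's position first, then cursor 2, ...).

After op 1 (insert('a')): buffer="ipagzzama" (len 9), cursors c1@3 c2@7 c3@9, authorship ..1...2.3
After op 2 (delete): buffer="ipgzzm" (len 6), cursors c1@2 c2@5 c3@6, authorship ......
After op 3 (move_left): buffer="ipgzzm" (len 6), cursors c1@1 c2@4 c3@5, authorship ......
After op 4 (add_cursor(6)): buffer="ipgzzm" (len 6), cursors c1@1 c2@4 c3@5 c4@6, authorship ......

Answer: 1 4 5 6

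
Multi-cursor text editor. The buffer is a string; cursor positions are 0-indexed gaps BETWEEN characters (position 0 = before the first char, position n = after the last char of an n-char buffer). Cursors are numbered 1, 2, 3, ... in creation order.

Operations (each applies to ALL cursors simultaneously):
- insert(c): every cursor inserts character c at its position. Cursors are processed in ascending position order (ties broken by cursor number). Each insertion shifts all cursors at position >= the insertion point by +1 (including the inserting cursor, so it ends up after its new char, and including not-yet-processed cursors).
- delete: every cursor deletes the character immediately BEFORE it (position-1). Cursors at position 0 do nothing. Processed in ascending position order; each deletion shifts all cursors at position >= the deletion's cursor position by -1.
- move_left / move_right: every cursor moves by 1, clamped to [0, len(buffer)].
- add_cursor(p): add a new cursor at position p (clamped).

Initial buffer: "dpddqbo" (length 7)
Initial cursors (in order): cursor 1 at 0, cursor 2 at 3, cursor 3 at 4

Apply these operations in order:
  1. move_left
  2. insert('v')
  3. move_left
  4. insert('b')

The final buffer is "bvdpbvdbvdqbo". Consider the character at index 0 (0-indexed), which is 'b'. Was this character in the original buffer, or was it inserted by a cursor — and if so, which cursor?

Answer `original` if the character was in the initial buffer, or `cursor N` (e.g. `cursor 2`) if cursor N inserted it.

After op 1 (move_left): buffer="dpddqbo" (len 7), cursors c1@0 c2@2 c3@3, authorship .......
After op 2 (insert('v')): buffer="vdpvdvdqbo" (len 10), cursors c1@1 c2@4 c3@6, authorship 1..2.3....
After op 3 (move_left): buffer="vdpvdvdqbo" (len 10), cursors c1@0 c2@3 c3@5, authorship 1..2.3....
After op 4 (insert('b')): buffer="bvdpbvdbvdqbo" (len 13), cursors c1@1 c2@5 c3@8, authorship 11..22.33....
Authorship (.=original, N=cursor N): 1 1 . . 2 2 . 3 3 . . . .
Index 0: author = 1

Answer: cursor 1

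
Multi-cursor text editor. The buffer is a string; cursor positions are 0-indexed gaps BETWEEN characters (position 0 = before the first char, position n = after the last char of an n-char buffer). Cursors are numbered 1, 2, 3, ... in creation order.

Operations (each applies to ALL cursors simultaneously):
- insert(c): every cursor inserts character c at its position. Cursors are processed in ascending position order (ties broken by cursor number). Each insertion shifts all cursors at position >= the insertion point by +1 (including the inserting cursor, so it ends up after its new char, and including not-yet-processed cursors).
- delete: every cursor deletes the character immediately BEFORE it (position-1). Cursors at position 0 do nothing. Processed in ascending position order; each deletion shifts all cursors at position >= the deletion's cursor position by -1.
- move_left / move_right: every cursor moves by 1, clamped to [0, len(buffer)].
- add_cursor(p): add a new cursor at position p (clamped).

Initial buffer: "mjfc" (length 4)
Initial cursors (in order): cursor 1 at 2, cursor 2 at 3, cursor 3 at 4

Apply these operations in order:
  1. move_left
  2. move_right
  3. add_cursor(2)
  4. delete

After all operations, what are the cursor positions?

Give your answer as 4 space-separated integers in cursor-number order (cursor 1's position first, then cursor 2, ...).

After op 1 (move_left): buffer="mjfc" (len 4), cursors c1@1 c2@2 c3@3, authorship ....
After op 2 (move_right): buffer="mjfc" (len 4), cursors c1@2 c2@3 c3@4, authorship ....
After op 3 (add_cursor(2)): buffer="mjfc" (len 4), cursors c1@2 c4@2 c2@3 c3@4, authorship ....
After op 4 (delete): buffer="" (len 0), cursors c1@0 c2@0 c3@0 c4@0, authorship 

Answer: 0 0 0 0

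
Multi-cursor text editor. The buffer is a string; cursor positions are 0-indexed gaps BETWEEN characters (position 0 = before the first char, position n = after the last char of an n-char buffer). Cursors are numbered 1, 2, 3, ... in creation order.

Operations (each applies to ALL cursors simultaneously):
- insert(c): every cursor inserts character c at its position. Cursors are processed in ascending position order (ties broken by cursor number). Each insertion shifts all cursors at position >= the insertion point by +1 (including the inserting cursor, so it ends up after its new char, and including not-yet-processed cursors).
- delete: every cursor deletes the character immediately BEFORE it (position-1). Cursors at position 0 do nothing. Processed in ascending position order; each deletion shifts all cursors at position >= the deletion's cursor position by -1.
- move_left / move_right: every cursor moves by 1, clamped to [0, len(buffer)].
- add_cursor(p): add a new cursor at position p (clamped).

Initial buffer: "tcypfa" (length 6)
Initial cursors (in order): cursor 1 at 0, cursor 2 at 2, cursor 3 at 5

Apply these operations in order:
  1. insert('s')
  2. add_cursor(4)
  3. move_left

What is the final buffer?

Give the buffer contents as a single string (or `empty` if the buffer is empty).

After op 1 (insert('s')): buffer="stcsypfsa" (len 9), cursors c1@1 c2@4 c3@8, authorship 1..2...3.
After op 2 (add_cursor(4)): buffer="stcsypfsa" (len 9), cursors c1@1 c2@4 c4@4 c3@8, authorship 1..2...3.
After op 3 (move_left): buffer="stcsypfsa" (len 9), cursors c1@0 c2@3 c4@3 c3@7, authorship 1..2...3.

Answer: stcsypfsa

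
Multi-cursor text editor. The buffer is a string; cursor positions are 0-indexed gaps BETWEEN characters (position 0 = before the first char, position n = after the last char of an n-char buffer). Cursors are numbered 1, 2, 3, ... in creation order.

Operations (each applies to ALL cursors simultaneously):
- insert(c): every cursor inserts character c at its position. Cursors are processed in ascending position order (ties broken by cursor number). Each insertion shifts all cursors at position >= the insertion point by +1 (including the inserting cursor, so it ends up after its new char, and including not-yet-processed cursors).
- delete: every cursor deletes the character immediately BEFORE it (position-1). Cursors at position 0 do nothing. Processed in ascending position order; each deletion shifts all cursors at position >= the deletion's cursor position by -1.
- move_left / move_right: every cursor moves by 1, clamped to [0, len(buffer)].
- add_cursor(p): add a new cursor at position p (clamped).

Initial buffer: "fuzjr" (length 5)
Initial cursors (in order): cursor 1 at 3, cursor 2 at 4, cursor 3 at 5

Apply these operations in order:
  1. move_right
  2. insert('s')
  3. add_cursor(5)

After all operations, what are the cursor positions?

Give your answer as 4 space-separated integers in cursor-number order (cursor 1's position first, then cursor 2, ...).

After op 1 (move_right): buffer="fuzjr" (len 5), cursors c1@4 c2@5 c3@5, authorship .....
After op 2 (insert('s')): buffer="fuzjsrss" (len 8), cursors c1@5 c2@8 c3@8, authorship ....1.23
After op 3 (add_cursor(5)): buffer="fuzjsrss" (len 8), cursors c1@5 c4@5 c2@8 c3@8, authorship ....1.23

Answer: 5 8 8 5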